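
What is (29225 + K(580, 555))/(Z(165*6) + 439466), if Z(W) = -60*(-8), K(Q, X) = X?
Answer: 14890/219973 ≈ 0.067690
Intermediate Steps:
Z(W) = 480
(29225 + K(580, 555))/(Z(165*6) + 439466) = (29225 + 555)/(480 + 439466) = 29780/439946 = 29780*(1/439946) = 14890/219973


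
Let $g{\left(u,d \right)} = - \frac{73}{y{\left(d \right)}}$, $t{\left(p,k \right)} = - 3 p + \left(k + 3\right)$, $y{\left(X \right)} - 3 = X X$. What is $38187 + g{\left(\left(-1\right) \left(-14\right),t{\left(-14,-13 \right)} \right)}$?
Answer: $\frac{39217976}{1027} \approx 38187.0$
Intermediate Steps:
$y{\left(X \right)} = 3 + X^{2}$ ($y{\left(X \right)} = 3 + X X = 3 + X^{2}$)
$t{\left(p,k \right)} = 3 + k - 3 p$ ($t{\left(p,k \right)} = - 3 p + \left(3 + k\right) = 3 + k - 3 p$)
$g{\left(u,d \right)} = - \frac{73}{3 + d^{2}}$
$38187 + g{\left(\left(-1\right) \left(-14\right),t{\left(-14,-13 \right)} \right)} = 38187 - \frac{73}{3 + \left(3 - 13 - -42\right)^{2}} = 38187 - \frac{73}{3 + \left(3 - 13 + 42\right)^{2}} = 38187 - \frac{73}{3 + 32^{2}} = 38187 - \frac{73}{3 + 1024} = 38187 - \frac{73}{1027} = \frac{39217976}{1027}$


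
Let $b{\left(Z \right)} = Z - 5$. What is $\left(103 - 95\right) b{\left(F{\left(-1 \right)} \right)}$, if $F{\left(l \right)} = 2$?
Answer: $-24$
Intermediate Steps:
$b{\left(Z \right)} = -5 + Z$
$\left(103 - 95\right) b{\left(F{\left(-1 \right)} \right)} = \left(103 - 95\right) \left(-5 + 2\right) = 8 \left(-3\right) = -24$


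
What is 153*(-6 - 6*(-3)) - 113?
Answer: 1723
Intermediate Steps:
153*(-6 - 6*(-3)) - 113 = 153*(-6 + 18) - 113 = 153*12 - 113 = 1836 - 113 = 1723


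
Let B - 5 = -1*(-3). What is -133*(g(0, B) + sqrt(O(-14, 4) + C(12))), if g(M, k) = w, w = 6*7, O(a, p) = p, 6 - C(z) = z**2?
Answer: -5586 - 133*I*sqrt(134) ≈ -5586.0 - 1539.6*I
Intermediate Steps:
C(z) = 6 - z**2
w = 42
B = 8 (B = 5 - 1*(-3) = 5 + 3 = 8)
g(M, k) = 42
-133*(g(0, B) + sqrt(O(-14, 4) + C(12))) = -133*(42 + sqrt(4 + (6 - 1*12**2))) = -133*(42 + sqrt(4 + (6 - 1*144))) = -133*(42 + sqrt(4 + (6 - 144))) = -133*(42 + sqrt(4 - 138)) = -133*(42 + sqrt(-134)) = -133*(42 + I*sqrt(134)) = -5586 - 133*I*sqrt(134)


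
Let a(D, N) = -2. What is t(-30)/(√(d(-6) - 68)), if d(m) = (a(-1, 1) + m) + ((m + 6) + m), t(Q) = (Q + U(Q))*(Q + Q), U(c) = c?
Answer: -1800*I*√82/41 ≈ -397.55*I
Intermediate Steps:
t(Q) = 4*Q² (t(Q) = (Q + Q)*(Q + Q) = (2*Q)*(2*Q) = 4*Q²)
d(m) = 4 + 3*m (d(m) = (-2 + m) + ((m + 6) + m) = (-2 + m) + ((6 + m) + m) = (-2 + m) + (6 + 2*m) = 4 + 3*m)
t(-30)/(√(d(-6) - 68)) = (4*(-30)²)/(√((4 + 3*(-6)) - 68)) = (4*900)/(√((4 - 18) - 68)) = 3600/(√(-14 - 68)) = 3600/(√(-82)) = 3600/((I*√82)) = 3600*(-I*√82/82) = -1800*I*√82/41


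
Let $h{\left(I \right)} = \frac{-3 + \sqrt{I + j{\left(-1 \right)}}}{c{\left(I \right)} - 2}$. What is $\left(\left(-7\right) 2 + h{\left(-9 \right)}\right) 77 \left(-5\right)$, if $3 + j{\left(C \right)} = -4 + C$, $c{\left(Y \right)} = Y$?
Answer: $5285 + 35 i \sqrt{17} \approx 5285.0 + 144.31 i$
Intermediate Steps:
$j{\left(C \right)} = -7 + C$ ($j{\left(C \right)} = -3 + \left(-4 + C\right) = -7 + C$)
$h{\left(I \right)} = \frac{-3 + \sqrt{-8 + I}}{-2 + I}$ ($h{\left(I \right)} = \frac{-3 + \sqrt{I - 8}}{I - 2} = \frac{-3 + \sqrt{I - 8}}{-2 + I} = \frac{-3 + \sqrt{-8 + I}}{-2 + I}$)
$\left(\left(-7\right) 2 + h{\left(-9 \right)}\right) 77 \left(-5\right) = \left(\left(-7\right) 2 + \frac{-3 + \sqrt{-8 - 9}}{-2 - 9}\right) 77 \left(-5\right) = \left(-14 + \frac{-3 + \sqrt{-17}}{-11}\right) \left(-385\right) = \left(-14 - \frac{-3 + i \sqrt{17}}{11}\right) \left(-385\right) = \left(-14 + \left(\frac{3}{11} - \frac{i \sqrt{17}}{11}\right)\right) \left(-385\right) = \left(- \frac{151}{11} - \frac{i \sqrt{17}}{11}\right) \left(-385\right) = 5285 + 35 i \sqrt{17}$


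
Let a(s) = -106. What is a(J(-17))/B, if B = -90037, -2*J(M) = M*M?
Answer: 106/90037 ≈ 0.0011773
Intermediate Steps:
J(M) = -M²/2 (J(M) = -M*M/2 = -M²/2)
a(J(-17))/B = -106/(-90037) = -106*(-1/90037) = 106/90037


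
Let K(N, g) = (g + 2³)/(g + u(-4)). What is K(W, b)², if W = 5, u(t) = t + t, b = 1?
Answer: 81/49 ≈ 1.6531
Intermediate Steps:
u(t) = 2*t
K(N, g) = (8 + g)/(-8 + g) (K(N, g) = (g + 2³)/(g + 2*(-4)) = (g + 8)/(g - 8) = (8 + g)/(-8 + g))
K(W, b)² = ((8 + 1)/(-8 + 1))² = (9/(-7))² = (-⅐*9)² = (-9/7)² = 81/49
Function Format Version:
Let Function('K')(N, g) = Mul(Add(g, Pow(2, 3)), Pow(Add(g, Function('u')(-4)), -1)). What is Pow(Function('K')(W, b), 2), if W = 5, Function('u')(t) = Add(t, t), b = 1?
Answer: Rational(81, 49) ≈ 1.6531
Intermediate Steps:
Function('u')(t) = Mul(2, t)
Function('K')(N, g) = Mul(Pow(Add(-8, g), -1), Add(8, g)) (Function('K')(N, g) = Mul(Add(g, Pow(2, 3)), Pow(Add(g, Mul(2, -4)), -1)) = Mul(Add(g, 8), Pow(Add(g, -8), -1)) = Mul(Add(8, g), Pow(Add(-8, g), -1)) = Mul(Pow(Add(-8, g), -1), Add(8, g)))
Pow(Function('K')(W, b), 2) = Pow(Mul(Pow(Add(-8, 1), -1), Add(8, 1)), 2) = Pow(Mul(Pow(-7, -1), 9), 2) = Pow(Mul(Rational(-1, 7), 9), 2) = Pow(Rational(-9, 7), 2) = Rational(81, 49)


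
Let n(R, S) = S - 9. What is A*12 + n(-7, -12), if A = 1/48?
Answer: -83/4 ≈ -20.750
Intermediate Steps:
n(R, S) = -9 + S
A = 1/48 ≈ 0.020833
A*12 + n(-7, -12) = (1/48)*12 + (-9 - 12) = ¼ - 21 = -83/4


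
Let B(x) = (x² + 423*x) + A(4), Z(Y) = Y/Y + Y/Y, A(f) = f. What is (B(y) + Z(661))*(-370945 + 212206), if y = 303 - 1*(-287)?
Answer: -94874490564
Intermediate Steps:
Z(Y) = 2 (Z(Y) = 1 + 1 = 2)
y = 590 (y = 303 + 287 = 590)
B(x) = 4 + x² + 423*x (B(x) = (x² + 423*x) + 4 = 4 + x² + 423*x)
(B(y) + Z(661))*(-370945 + 212206) = ((4 + 590² + 423*590) + 2)*(-370945 + 212206) = ((4 + 348100 + 249570) + 2)*(-158739) = (597674 + 2)*(-158739) = 597676*(-158739) = -94874490564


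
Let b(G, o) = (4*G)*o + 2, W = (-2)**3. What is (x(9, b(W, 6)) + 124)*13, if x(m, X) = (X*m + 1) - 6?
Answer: -20683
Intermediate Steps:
W = -8
b(G, o) = 2 + 4*G*o (b(G, o) = 4*G*o + 2 = 2 + 4*G*o)
x(m, X) = -5 + X*m (x(m, X) = (1 + X*m) - 6 = -5 + X*m)
(x(9, b(W, 6)) + 124)*13 = ((-5 + (2 + 4*(-8)*6)*9) + 124)*13 = ((-5 + (2 - 192)*9) + 124)*13 = ((-5 - 190*9) + 124)*13 = ((-5 - 1710) + 124)*13 = (-1715 + 124)*13 = -1591*13 = -20683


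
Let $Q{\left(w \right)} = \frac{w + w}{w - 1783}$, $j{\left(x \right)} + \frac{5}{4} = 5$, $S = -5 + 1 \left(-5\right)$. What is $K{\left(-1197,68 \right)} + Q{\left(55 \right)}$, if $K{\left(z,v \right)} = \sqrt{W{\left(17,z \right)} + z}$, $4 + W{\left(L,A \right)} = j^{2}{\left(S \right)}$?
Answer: $- \frac{55}{864} + \frac{i \sqrt{18991}}{4} \approx -0.063657 + 34.452 i$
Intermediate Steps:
$S = -10$ ($S = -5 - 5 = -10$)
$j{\left(x \right)} = \frac{15}{4}$ ($j{\left(x \right)} = - \frac{5}{4} + 5 = \frac{15}{4}$)
$W{\left(L,A \right)} = \frac{161}{16}$ ($W{\left(L,A \right)} = -4 + \left(\frac{15}{4}\right)^{2} = -4 + \frac{225}{16} = \frac{161}{16}$)
$Q{\left(w \right)} = \frac{2 w}{-1783 + w}$
$K{\left(z,v \right)} = \sqrt{\frac{161}{16} + z}$
$K{\left(-1197,68 \right)} + Q{\left(55 \right)} = \frac{\sqrt{161 + 16 \left(-1197\right)}}{4} + 2 \cdot 55 \frac{1}{-1783 + 55} = \frac{\sqrt{161 - 19152}}{4} + 2 \cdot 55 \frac{1}{-1728} = \frac{\sqrt{-18991}}{4} + 2 \cdot 55 \left(- \frac{1}{1728}\right) = \frac{i \sqrt{18991}}{4} - \frac{55}{864} = - \frac{55}{864} + \frac{i \sqrt{18991}}{4}$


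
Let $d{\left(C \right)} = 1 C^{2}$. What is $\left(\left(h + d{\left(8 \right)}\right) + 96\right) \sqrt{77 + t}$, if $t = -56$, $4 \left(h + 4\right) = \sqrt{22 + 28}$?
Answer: $\frac{\sqrt{21} \left(624 + 5 \sqrt{2}\right)}{4} \approx 722.98$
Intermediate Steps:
$h = -4 + \frac{5 \sqrt{2}}{4}$ ($h = -4 + \frac{\sqrt{22 + 28}}{4} = -4 + \frac{\sqrt{50}}{4} = -4 + \frac{5 \sqrt{2}}{4} \approx -2.2322$)
$d{\left(C \right)} = C^{2}$
$\left(\left(h + d{\left(8 \right)}\right) + 96\right) \sqrt{77 + t} = \left(\left(\left(-4 + \frac{5 \sqrt{2}}{4}\right) + 8^{2}\right) + 96\right) \sqrt{77 - 56} = \left(\left(\left(-4 + \frac{5 \sqrt{2}}{4}\right) + 64\right) + 96\right) \sqrt{21} = \left(\left(60 + \frac{5 \sqrt{2}}{4}\right) + 96\right) \sqrt{21} = \left(156 + \frac{5 \sqrt{2}}{4}\right) \sqrt{21} = \sqrt{21} \left(156 + \frac{5 \sqrt{2}}{4}\right)$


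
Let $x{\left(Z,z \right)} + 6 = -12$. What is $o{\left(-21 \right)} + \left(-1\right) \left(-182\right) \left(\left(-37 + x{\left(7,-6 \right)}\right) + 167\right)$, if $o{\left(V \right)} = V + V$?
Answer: $20342$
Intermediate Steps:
$x{\left(Z,z \right)} = -18$ ($x{\left(Z,z \right)} = -6 - 12 = -18$)
$o{\left(V \right)} = 2 V$
$o{\left(-21 \right)} + \left(-1\right) \left(-182\right) \left(\left(-37 + x{\left(7,-6 \right)}\right) + 167\right) = 2 \left(-21\right) + \left(-1\right) \left(-182\right) \left(\left(-37 - 18\right) + 167\right) = -42 + 182 \left(-55 + 167\right) = -42 + 182 \cdot 112 = -42 + 20384 = 20342$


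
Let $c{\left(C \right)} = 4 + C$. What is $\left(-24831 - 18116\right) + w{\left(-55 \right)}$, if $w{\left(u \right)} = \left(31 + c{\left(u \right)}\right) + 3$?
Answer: $-42964$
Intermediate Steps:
$w{\left(u \right)} = 38 + u$ ($w{\left(u \right)} = \left(31 + \left(4 + u\right)\right) + 3 = \left(35 + u\right) + 3 = 38 + u$)
$\left(-24831 - 18116\right) + w{\left(-55 \right)} = \left(-24831 - 18116\right) + \left(38 - 55\right) = -42947 - 17 = -42964$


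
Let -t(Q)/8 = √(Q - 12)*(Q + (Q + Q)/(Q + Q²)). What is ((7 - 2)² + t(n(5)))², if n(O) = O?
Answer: (75 - 128*I*√7)²/9 ≈ -12118.0 - 5644.3*I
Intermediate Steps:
t(Q) = -8*√(-12 + Q)*(Q + 2*Q/(Q + Q²)) (t(Q) = -8*√(Q - 12)*(Q + (Q + Q)/(Q + Q²)) = -8*√(-12 + Q)*(Q + (2*Q)/(Q + Q²)) = -8*√(-12 + Q)*(Q + 2*Q/(Q + Q²)))
((7 - 2)² + t(n(5)))² = ((7 - 2)² + 8*√(-12 + 5)*(-2 - 1*5 - 1*5²)/(1 + 5))² = (5² + 8*√(-7)*(-2 - 5 - 1*25)/6)² = (25 + 8*(⅙)*(I*√7)*(-2 - 5 - 25))² = (25 + 8*(⅙)*(I*√7)*(-32))² = (25 - 128*I*√7/3)²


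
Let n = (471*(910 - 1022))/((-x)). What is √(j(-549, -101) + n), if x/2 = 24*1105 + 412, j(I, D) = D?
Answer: I*√4534264787/6733 ≈ 10.001*I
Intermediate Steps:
x = 53864 (x = 2*(24*1105 + 412) = 2*(26520 + 412) = 2*26932 = 53864)
n = 6594/6733 (n = (471*(910 - 1022))/((-1*53864)) = (471*(-112))/(-53864) = -52752*(-1/53864) = 6594/6733 ≈ 0.97936)
√(j(-549, -101) + n) = √(-101 + 6594/6733) = √(-673439/6733) = I*√4534264787/6733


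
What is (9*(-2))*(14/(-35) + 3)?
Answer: -234/5 ≈ -46.800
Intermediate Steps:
(9*(-2))*(14/(-35) + 3) = -18*(14*(-1/35) + 3) = -18*(-⅖ + 3) = -18*13/5 = -234/5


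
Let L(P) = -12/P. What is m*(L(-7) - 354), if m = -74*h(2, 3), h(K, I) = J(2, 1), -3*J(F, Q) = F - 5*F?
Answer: 486624/7 ≈ 69518.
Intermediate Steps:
J(F, Q) = 4*F/3 (J(F, Q) = -(F - 5*F)/3 = -(-4)*F/3 = 4*F/3)
h(K, I) = 8/3 (h(K, I) = (4/3)*2 = 8/3)
m = -592/3 (m = -74*8/3 = -592/3 ≈ -197.33)
m*(L(-7) - 354) = -592*(-12/(-7) - 354)/3 = -592*(-12*(-⅐) - 354)/3 = -592*(12/7 - 354)/3 = -592/3*(-2466/7) = 486624/7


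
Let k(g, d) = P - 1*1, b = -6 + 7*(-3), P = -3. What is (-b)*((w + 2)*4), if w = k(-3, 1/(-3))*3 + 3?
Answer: -756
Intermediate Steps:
b = -27 (b = -6 - 21 = -27)
k(g, d) = -4 (k(g, d) = -3 - 1*1 = -3 - 1 = -4)
w = -9 (w = -4*3 + 3 = -12 + 3 = -9)
(-b)*((w + 2)*4) = (-1*(-27))*((-9 + 2)*4) = 27*(-7*4) = 27*(-28) = -756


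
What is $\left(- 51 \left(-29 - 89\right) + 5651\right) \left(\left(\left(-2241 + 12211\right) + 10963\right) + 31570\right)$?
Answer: $612657507$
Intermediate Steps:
$\left(- 51 \left(-29 - 89\right) + 5651\right) \left(\left(\left(-2241 + 12211\right) + 10963\right) + 31570\right) = \left(\left(-51\right) \left(-118\right) + 5651\right) \left(\left(9970 + 10963\right) + 31570\right) = \left(6018 + 5651\right) \left(20933 + 31570\right) = 11669 \cdot 52503 = 612657507$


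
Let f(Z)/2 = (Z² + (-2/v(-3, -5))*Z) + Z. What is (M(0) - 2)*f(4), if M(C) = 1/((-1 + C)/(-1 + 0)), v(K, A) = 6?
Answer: -112/3 ≈ -37.333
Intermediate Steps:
M(C) = 1/(1 - C) (M(C) = 1/((-1 + C)/(-1)) = 1/((-1 + C)*(-1)) = 1/(1 - C))
f(Z) = 2*Z² + 4*Z/3 (f(Z) = 2*((Z² + (-2/6)*Z) + Z) = 2*((Z² + (-2*⅙)*Z) + Z) = 2*((Z² - Z/3) + Z) = 2*(Z² + 2*Z/3) = 2*Z² + 4*Z/3)
(M(0) - 2)*f(4) = (-1/(-1 + 0) - 2)*((⅔)*4*(2 + 3*4)) = (-1/(-1) - 2)*((⅔)*4*(2 + 12)) = (-1*(-1) - 2)*((⅔)*4*14) = (1 - 2)*(112/3) = -1*112/3 = -112/3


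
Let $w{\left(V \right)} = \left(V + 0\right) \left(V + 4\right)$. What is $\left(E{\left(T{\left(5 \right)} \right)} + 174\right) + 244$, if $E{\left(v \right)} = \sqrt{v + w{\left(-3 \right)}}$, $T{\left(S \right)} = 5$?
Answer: $418 + \sqrt{2} \approx 419.41$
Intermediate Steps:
$w{\left(V \right)} = V \left(4 + V\right)$
$E{\left(v \right)} = \sqrt{-3 + v}$ ($E{\left(v \right)} = \sqrt{v - 3 \left(4 - 3\right)} = \sqrt{v - 3} = \sqrt{-3 + v}$)
$\left(E{\left(T{\left(5 \right)} \right)} + 174\right) + 244 = \left(\sqrt{-3 + 5} + 174\right) + 244 = \left(\sqrt{2} + 174\right) + 244 = \left(174 + \sqrt{2}\right) + 244 = 418 + \sqrt{2}$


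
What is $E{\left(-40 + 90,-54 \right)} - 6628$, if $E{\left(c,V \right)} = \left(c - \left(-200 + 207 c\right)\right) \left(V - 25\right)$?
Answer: $791272$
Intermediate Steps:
$E{\left(c,V \right)} = \left(-25 + V\right) \left(200 - 206 c\right)$ ($E{\left(c,V \right)} = \left(c - \left(-200 + 207 c\right)\right) \left(-25 + V\right) = \left(200 - 206 c\right) \left(-25 + V\right) = \left(-25 + V\right) \left(200 - 206 c\right)$)
$E{\left(-40 + 90,-54 \right)} - 6628 = \left(-5000 + 200 \left(-54\right) + 5150 \left(-40 + 90\right) - - 11124 \left(-40 + 90\right)\right) - 6628 = \left(-5000 - 10800 + 5150 \cdot 50 - \left(-11124\right) 50\right) - 6628 = \left(-5000 - 10800 + 257500 + 556200\right) - 6628 = 797900 - 6628 = 791272$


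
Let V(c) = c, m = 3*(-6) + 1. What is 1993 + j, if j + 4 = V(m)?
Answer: 1972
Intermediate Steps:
m = -17 (m = -18 + 1 = -17)
j = -21 (j = -4 - 17 = -21)
1993 + j = 1993 - 21 = 1972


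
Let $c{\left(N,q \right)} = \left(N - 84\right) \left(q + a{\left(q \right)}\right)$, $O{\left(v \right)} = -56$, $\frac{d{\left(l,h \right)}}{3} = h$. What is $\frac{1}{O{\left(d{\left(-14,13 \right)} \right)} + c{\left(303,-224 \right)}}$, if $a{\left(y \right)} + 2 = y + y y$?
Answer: $\frac{1}{10889938} \approx 9.1828 \cdot 10^{-8}$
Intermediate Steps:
$d{\left(l,h \right)} = 3 h$
$a{\left(y \right)} = -2 + y + y^{2}$ ($a{\left(y \right)} = -2 + \left(y + y y\right) = -2 + \left(y + y^{2}\right) = -2 + y + y^{2}$)
$c{\left(N,q \right)} = \left(-84 + N\right) \left(-2 + q^{2} + 2 q\right)$ ($c{\left(N,q \right)} = \left(N - 84\right) \left(q + \left(-2 + q + q^{2}\right)\right) = \left(-84 + N\right) \left(-2 + q^{2} + 2 q\right)$)
$\frac{1}{O{\left(d{\left(-14,13 \right)} \right)} + c{\left(303,-224 \right)}} = \frac{1}{-56 + \left(168 - -37632 - 84 \left(-224\right)^{2} + 303 \left(-224\right) + 303 \left(-2 - 224 + \left(-224\right)^{2}\right)\right)} = \frac{1}{-56 + \left(168 + 37632 - 4214784 - 67872 + 303 \left(-2 - 224 + 50176\right)\right)} = \frac{1}{-56 + \left(168 + 37632 - 4214784 - 67872 + 303 \cdot 49950\right)} = \frac{1}{-56 + \left(168 + 37632 - 4214784 - 67872 + 15134850\right)} = \frac{1}{-56 + 10889994} = \frac{1}{10889938}$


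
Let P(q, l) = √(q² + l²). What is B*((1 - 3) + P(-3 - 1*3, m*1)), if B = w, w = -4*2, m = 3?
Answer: 16 - 24*√5 ≈ -37.666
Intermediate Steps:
P(q, l) = √(l² + q²)
w = -8
B = -8
B*((1 - 3) + P(-3 - 1*3, m*1)) = -8*((1 - 3) + √((3*1)² + (-3 - 1*3)²)) = -8*(-2 + √(3² + (-3 - 3)²)) = -8*(-2 + √(9 + (-6)²)) = -8*(-2 + √(9 + 36)) = -8*(-2 + √45) = -8*(-2 + 3*√5) = 16 - 24*√5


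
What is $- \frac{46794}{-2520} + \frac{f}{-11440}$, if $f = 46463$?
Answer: $\frac{697061}{48048} \approx 14.508$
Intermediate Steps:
$- \frac{46794}{-2520} + \frac{f}{-11440} = - \frac{46794}{-2520} + \frac{46463}{-11440} = \left(-46794\right) \left(- \frac{1}{2520}\right) + 46463 \left(- \frac{1}{11440}\right) = \frac{7799}{420} - \frac{46463}{11440} = \frac{697061}{48048}$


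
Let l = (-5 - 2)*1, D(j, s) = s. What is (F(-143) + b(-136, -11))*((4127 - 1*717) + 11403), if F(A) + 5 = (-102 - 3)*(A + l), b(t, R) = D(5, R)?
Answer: 233067742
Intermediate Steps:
l = -7 (l = -7*1 = -7)
b(t, R) = R
F(A) = 730 - 105*A (F(A) = -5 + (-102 - 3)*(A - 7) = -5 - 105*(-7 + A) = -5 + (735 - 105*A) = 730 - 105*A)
(F(-143) + b(-136, -11))*((4127 - 1*717) + 11403) = ((730 - 105*(-143)) - 11)*((4127 - 1*717) + 11403) = ((730 + 15015) - 11)*((4127 - 717) + 11403) = (15745 - 11)*(3410 + 11403) = 15734*14813 = 233067742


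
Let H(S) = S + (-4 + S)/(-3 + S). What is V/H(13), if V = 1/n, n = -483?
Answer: -10/67137 ≈ -0.00014895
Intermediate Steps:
H(S) = S + (-4 + S)/(-3 + S)
V = -1/483 (V = 1/(-483) = -1/483 ≈ -0.0020704)
V/H(13) = -(-3 + 13)/(-4 + 13**2 - 2*13)/483 = -10/(-4 + 169 - 26)/483 = -1/(483*((1/10)*139)) = -1/(483*139/10) = -1/483*10/139 = -10/67137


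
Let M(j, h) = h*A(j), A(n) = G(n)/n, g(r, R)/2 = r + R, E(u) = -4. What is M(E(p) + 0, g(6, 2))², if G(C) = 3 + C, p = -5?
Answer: 16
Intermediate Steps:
g(r, R) = 2*R + 2*r (g(r, R) = 2*(r + R) = 2*(R + r) = 2*R + 2*r)
A(n) = (3 + n)/n
M(j, h) = h*(3 + j)/j (M(j, h) = h*((3 + j)/j) = h*(3 + j)/j)
M(E(p) + 0, g(6, 2))² = ((2*2 + 2*6)*(3 + (-4 + 0))/(-4 + 0))² = ((4 + 12)*(3 - 4)/(-4))² = (16*(-¼)*(-1))² = 4² = 16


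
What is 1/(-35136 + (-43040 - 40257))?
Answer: -1/118433 ≈ -8.4436e-6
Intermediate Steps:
1/(-35136 + (-43040 - 40257)) = 1/(-35136 - 83297) = 1/(-118433) = -1/118433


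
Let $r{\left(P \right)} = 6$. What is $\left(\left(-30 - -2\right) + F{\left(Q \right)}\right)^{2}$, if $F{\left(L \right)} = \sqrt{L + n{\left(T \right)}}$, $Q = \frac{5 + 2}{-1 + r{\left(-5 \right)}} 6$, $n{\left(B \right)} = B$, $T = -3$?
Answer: $\frac{3947}{5} - \frac{168 \sqrt{15}}{5} \approx 659.27$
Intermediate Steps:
$Q = \frac{42}{5}$ ($Q = \frac{5 + 2}{-1 + 6} \cdot 6 = \frac{7}{5} \cdot 6 = \frac{42}{5} \approx 8.4$)
$F{\left(L \right)} = \sqrt{-3 + L}$ ($F{\left(L \right)} = \sqrt{L - 3} = \sqrt{-3 + L}$)
$\left(\left(-30 - -2\right) + F{\left(Q \right)}\right)^{2} = \left(\left(-30 - -2\right) + \sqrt{-3 + \frac{42}{5}}\right)^{2} = \left(\left(-30 + 2\right) + \sqrt{\frac{27}{5}}\right)^{2} = \left(-28 + \frac{3 \sqrt{15}}{5}\right)^{2}$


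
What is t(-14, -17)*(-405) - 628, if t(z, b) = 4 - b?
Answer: -9133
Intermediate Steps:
t(-14, -17)*(-405) - 628 = (4 - 1*(-17))*(-405) - 628 = (4 + 17)*(-405) - 628 = 21*(-405) - 628 = -8505 - 628 = -9133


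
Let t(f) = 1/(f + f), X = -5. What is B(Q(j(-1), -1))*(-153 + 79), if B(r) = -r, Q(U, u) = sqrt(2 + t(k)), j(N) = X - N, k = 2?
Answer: 111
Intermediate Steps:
t(f) = 1/(2*f)
j(N) = -5 - N
Q(U, u) = 3/2 (Q(U, u) = sqrt(2 + (1/2)/2) = sqrt(2 + (1/2)*(1/2)) = sqrt(2 + 1/4) = sqrt(9/4) = 3/2)
B(Q(j(-1), -1))*(-153 + 79) = (-1*3/2)*(-153 + 79) = -3/2*(-74) = 111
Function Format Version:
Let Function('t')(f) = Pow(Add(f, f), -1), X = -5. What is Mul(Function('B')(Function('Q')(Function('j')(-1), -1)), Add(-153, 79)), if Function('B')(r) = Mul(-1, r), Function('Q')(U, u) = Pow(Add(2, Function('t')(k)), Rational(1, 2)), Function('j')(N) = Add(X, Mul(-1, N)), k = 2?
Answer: 111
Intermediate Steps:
Function('t')(f) = Mul(Rational(1, 2), Pow(f, -1)) (Function('t')(f) = Pow(Mul(2, f), -1) = Mul(Rational(1, 2), Pow(f, -1)))
Function('j')(N) = Add(-5, Mul(-1, N))
Function('Q')(U, u) = Rational(3, 2) (Function('Q')(U, u) = Pow(Add(2, Mul(Rational(1, 2), Pow(2, -1))), Rational(1, 2)) = Pow(Add(2, Mul(Rational(1, 2), Rational(1, 2))), Rational(1, 2)) = Pow(Add(2, Rational(1, 4)), Rational(1, 2)) = Pow(Rational(9, 4), Rational(1, 2)) = Rational(3, 2))
Mul(Function('B')(Function('Q')(Function('j')(-1), -1)), Add(-153, 79)) = Mul(Mul(-1, Rational(3, 2)), Add(-153, 79)) = Mul(Rational(-3, 2), -74) = 111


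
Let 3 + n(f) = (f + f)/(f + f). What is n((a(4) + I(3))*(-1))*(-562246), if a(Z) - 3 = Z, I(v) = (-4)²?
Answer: 1124492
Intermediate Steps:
I(v) = 16
a(Z) = 3 + Z
n(f) = -2 (n(f) = -3 + (f + f)/(f + f) = -3 + (2*f)/((2*f)) = -3 + (2*f)*(1/(2*f)) = -3 + 1 = -2)
n((a(4) + I(3))*(-1))*(-562246) = -2*(-562246) = 1124492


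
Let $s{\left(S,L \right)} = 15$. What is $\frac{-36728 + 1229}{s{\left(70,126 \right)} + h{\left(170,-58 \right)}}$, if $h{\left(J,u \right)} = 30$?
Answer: $- \frac{11833}{15} \approx -788.87$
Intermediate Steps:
$\frac{-36728 + 1229}{s{\left(70,126 \right)} + h{\left(170,-58 \right)}} = \frac{-36728 + 1229}{15 + 30} = - \frac{35499}{45} = \left(-35499\right) \frac{1}{45} = - \frac{11833}{15}$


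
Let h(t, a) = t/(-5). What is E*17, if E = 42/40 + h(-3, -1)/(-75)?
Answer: 8857/500 ≈ 17.714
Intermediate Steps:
h(t, a) = -t/5 (h(t, a) = t*(-⅕) = -t/5)
E = 521/500 (E = 42/40 - ⅕*(-3)/(-75) = 42*(1/40) + (⅗)*(-1/75) = 21/20 - 1/125 = 521/500 ≈ 1.0420)
E*17 = (521/500)*17 = 8857/500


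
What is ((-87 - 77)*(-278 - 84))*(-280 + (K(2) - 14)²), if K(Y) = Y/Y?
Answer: -6589848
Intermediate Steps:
K(Y) = 1
((-87 - 77)*(-278 - 84))*(-280 + (K(2) - 14)²) = ((-87 - 77)*(-278 - 84))*(-280 + (1 - 14)²) = (-164*(-362))*(-280 + (-13)²) = 59368*(-280 + 169) = 59368*(-111) = -6589848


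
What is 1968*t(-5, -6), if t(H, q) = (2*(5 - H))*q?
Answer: -236160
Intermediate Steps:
t(H, q) = q*(10 - 2*H) (t(H, q) = (10 - 2*H)*q = q*(10 - 2*H))
1968*t(-5, -6) = 1968*(2*(-6)*(5 - 1*(-5))) = 1968*(2*(-6)*(5 + 5)) = 1968*(2*(-6)*10) = 1968*(-120) = -236160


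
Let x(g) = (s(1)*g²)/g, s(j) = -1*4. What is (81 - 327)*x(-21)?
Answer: -20664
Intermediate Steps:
s(j) = -4
x(g) = -4*g (x(g) = (-4*g²)/g = -4*g)
(81 - 327)*x(-21) = (81 - 327)*(-4*(-21)) = -246*84 = -20664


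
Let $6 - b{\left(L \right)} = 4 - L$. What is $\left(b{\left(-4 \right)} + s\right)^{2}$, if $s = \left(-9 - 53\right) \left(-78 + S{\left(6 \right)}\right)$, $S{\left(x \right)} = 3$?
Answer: $21603904$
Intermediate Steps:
$b{\left(L \right)} = 2 + L$ ($b{\left(L \right)} = 6 - \left(4 - L\right) = 6 + \left(-4 + L\right) = 2 + L$)
$s = 4650$ ($s = \left(-9 - 53\right) \left(-78 + 3\right) = \left(-62\right) \left(-75\right) = 4650$)
$\left(b{\left(-4 \right)} + s\right)^{2} = \left(\left(2 - 4\right) + 4650\right)^{2} = \left(-2 + 4650\right)^{2} = 4648^{2} = 21603904$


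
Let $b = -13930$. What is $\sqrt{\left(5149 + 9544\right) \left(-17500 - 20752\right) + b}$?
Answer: $11 i \sqrt{4645046} \approx 23708.0 i$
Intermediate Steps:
$\sqrt{\left(5149 + 9544\right) \left(-17500 - 20752\right) + b} = \sqrt{\left(5149 + 9544\right) \left(-17500 - 20752\right) - 13930} = \sqrt{14693 \left(-38252\right) - 13930} = \sqrt{-562036636 - 13930} = \sqrt{-562050566} = 11 i \sqrt{4645046}$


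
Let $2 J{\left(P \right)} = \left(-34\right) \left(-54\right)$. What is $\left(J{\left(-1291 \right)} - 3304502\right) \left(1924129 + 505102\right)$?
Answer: $-8025168663904$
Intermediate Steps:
$J{\left(P \right)} = 918$ ($J{\left(P \right)} = \frac{\left(-34\right) \left(-54\right)}{2} = \frac{1}{2} \cdot 1836 = 918$)
$\left(J{\left(-1291 \right)} - 3304502\right) \left(1924129 + 505102\right) = \left(918 - 3304502\right) \left(1924129 + 505102\right) = \left(-3303584\right) 2429231 = -8025168663904$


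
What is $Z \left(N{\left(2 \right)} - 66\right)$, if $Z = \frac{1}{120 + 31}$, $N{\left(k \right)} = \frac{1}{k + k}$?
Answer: $- \frac{263}{604} \approx -0.43543$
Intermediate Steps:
$N{\left(k \right)} = \frac{1}{2 k}$
$Z = \frac{1}{151} \approx 0.0066225$
$Z \left(N{\left(2 \right)} - 66\right) = \frac{\frac{1}{2 \cdot 2} - 66}{151} = \frac{\frac{1}{2} \cdot \frac{1}{2} - 66}{151} = \frac{\frac{1}{4} - 66}{151} = \frac{1}{151} \left(- \frac{263}{4}\right) = - \frac{263}{604}$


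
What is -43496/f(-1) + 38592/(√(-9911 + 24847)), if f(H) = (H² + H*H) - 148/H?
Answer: -21748/75 + 9648*√3734/1867 ≈ 25.803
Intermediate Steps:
f(H) = -148/H + 2*H² (f(H) = (H² + H²) - 148/H = 2*H² - 148/H = -148/H + 2*H²)
-43496/f(-1) + 38592/(√(-9911 + 24847)) = -43496*(-1/(2*(-74 + (-1)³))) + 38592/(√(-9911 + 24847)) = -43496*(-1/(2*(-74 - 1))) + 38592/(√14936) = -43496/(2*(-1)*(-75)) + 38592/((2*√3734)) = -43496/150 + 38592*(√3734/7468) = -43496*1/150 + 9648*√3734/1867 = -21748/75 + 9648*√3734/1867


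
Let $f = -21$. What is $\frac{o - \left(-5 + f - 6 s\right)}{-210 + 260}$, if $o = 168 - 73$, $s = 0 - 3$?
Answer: $\frac{103}{50} \approx 2.06$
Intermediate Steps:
$s = -3$
$o = 95$ ($o = 168 - 73 = 95$)
$\frac{o - \left(-5 + f - 6 s\right)}{-210 + 260} = \frac{95 + \left(\left(6 \left(-3\right) + 5\right) - -21\right)}{-210 + 260} = \frac{95 + \left(\left(-18 + 5\right) + 21\right)}{50} = \left(95 + \left(-13 + 21\right)\right) \frac{1}{50} = \left(95 + 8\right) \frac{1}{50} = 103 \cdot \frac{1}{50} = \frac{103}{50}$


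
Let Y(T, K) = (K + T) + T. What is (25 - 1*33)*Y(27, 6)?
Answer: -480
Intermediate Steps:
Y(T, K) = K + 2*T
(25 - 1*33)*Y(27, 6) = (25 - 1*33)*(6 + 2*27) = (25 - 33)*(6 + 54) = -8*60 = -480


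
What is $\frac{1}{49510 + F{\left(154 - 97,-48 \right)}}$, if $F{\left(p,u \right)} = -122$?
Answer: $\frac{1}{49388} \approx 2.0248 \cdot 10^{-5}$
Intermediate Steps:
$\frac{1}{49510 + F{\left(154 - 97,-48 \right)}} = \frac{1}{49510 - 122} = \frac{1}{49388}$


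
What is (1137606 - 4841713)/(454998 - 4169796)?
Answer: 3704107/3714798 ≈ 0.99712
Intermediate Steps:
(1137606 - 4841713)/(454998 - 4169796) = -3704107/(-3714798) = -3704107*(-1/3714798) = 3704107/3714798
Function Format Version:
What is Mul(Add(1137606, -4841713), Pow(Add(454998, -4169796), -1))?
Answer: Rational(3704107, 3714798) ≈ 0.99712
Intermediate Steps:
Mul(Add(1137606, -4841713), Pow(Add(454998, -4169796), -1)) = Mul(-3704107, Pow(-3714798, -1)) = Mul(-3704107, Rational(-1, 3714798)) = Rational(3704107, 3714798)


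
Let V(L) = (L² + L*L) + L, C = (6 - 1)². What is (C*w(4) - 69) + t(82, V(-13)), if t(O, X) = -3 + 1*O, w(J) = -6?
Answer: -140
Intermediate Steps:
C = 25 (C = 5² = 25)
V(L) = L + 2*L² (V(L) = (L² + L²) + L = 2*L² + L = L + 2*L²)
t(O, X) = -3 + O
(C*w(4) - 69) + t(82, V(-13)) = (25*(-6) - 69) + (-3 + 82) = (-150 - 69) + 79 = -219 + 79 = -140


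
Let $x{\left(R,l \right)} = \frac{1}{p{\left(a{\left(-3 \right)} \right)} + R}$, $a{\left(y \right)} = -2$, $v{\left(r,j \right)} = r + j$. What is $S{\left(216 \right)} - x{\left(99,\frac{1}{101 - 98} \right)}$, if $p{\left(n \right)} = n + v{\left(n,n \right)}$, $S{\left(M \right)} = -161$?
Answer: $- \frac{14974}{93} \approx -161.01$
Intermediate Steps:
$v{\left(r,j \right)} = j + r$
$p{\left(n \right)} = 3 n$ ($p{\left(n \right)} = n + \left(n + n\right) = n + 2 n = 3 n$)
$x{\left(R,l \right)} = \frac{1}{-6 + R}$ ($x{\left(R,l \right)} = \frac{1}{3 \left(-2\right) + R} = \frac{1}{-6 + R}$)
$S{\left(216 \right)} - x{\left(99,\frac{1}{101 - 98} \right)} = -161 - \frac{1}{-6 + 99} = -161 - \frac{1}{93} = - \frac{14974}{93}$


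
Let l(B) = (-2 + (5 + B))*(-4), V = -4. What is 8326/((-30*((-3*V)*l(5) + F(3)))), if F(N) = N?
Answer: 4163/5715 ≈ 0.72843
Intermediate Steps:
l(B) = -12 - 4*B (l(B) = (3 + B)*(-4) = -12 - 4*B)
8326/((-30*((-3*V)*l(5) + F(3)))) = 8326/((-30*((-3*(-4))*(-12 - 4*5) + 3))) = 8326/((-30*(12*(-12 - 20) + 3))) = 8326/((-30*(12*(-32) + 3))) = 8326/((-30*(-384 + 3))) = 8326/((-30*(-381))) = 8326/11430 = 8326*(1/11430) = 4163/5715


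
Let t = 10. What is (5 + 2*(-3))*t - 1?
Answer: -11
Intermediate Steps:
(5 + 2*(-3))*t - 1 = (5 + 2*(-3))*10 - 1 = (5 - 6)*10 - 1 = -1*10 - 1 = -10 - 1 = -11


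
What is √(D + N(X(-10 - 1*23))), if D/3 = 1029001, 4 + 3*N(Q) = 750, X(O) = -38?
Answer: √27785265/3 ≈ 1757.1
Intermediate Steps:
N(Q) = 746/3 (N(Q) = -4/3 + (⅓)*750 = -4/3 + 250 = 746/3)
D = 3087003 (D = 3*1029001 = 3087003)
√(D + N(X(-10 - 1*23))) = √(3087003 + 746/3) = √(9261755/3) = √27785265/3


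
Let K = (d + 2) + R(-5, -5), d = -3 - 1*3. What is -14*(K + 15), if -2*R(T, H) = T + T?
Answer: -224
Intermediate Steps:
R(T, H) = -T (R(T, H) = -(T + T)/2 = -T)
d = -6 (d = -3 - 3 = -6)
K = 1 (K = (-6 + 2) - 1*(-5) = -4 + 5 = 1)
-14*(K + 15) = -14*(1 + 15) = -14*16 = -224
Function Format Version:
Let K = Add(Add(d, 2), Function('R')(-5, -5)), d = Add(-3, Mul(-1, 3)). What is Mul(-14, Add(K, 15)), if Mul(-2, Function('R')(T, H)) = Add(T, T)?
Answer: -224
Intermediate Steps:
Function('R')(T, H) = Mul(-1, T) (Function('R')(T, H) = Mul(Rational(-1, 2), Add(T, T)) = Mul(Rational(-1, 2), Mul(2, T)) = Mul(-1, T))
d = -6 (d = Add(-3, -3) = -6)
K = 1 (K = Add(Add(-6, 2), Mul(-1, -5)) = Add(-4, 5) = 1)
Mul(-14, Add(K, 15)) = Mul(-14, Add(1, 15)) = Mul(-14, 16) = -224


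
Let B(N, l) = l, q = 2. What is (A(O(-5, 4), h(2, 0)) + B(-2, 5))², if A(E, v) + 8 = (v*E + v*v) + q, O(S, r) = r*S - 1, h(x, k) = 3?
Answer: 3025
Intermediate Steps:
O(S, r) = -1 + S*r (O(S, r) = S*r - 1 = -1 + S*r)
A(E, v) = -6 + v² + E*v (A(E, v) = -8 + ((v*E + v*v) + 2) = -8 + ((E*v + v²) + 2) = -8 + ((v² + E*v) + 2) = -8 + (2 + v² + E*v) = -6 + v² + E*v)
(A(O(-5, 4), h(2, 0)) + B(-2, 5))² = ((-6 + 3² + (-1 - 5*4)*3) + 5)² = ((-6 + 9 + (-1 - 20)*3) + 5)² = ((-6 + 9 - 21*3) + 5)² = ((-6 + 9 - 63) + 5)² = (-60 + 5)² = (-55)² = 3025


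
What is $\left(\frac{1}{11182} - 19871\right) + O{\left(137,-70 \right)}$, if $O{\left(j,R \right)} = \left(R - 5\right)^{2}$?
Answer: $- \frac{159298771}{11182} \approx -14246.0$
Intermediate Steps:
$O{\left(j,R \right)} = \left(-5 + R\right)^{2}$
$\left(\frac{1}{11182} - 19871\right) + O{\left(137,-70 \right)} = \left(\frac{1}{11182} - 19871\right) + \left(-5 - 70\right)^{2} = \left(\frac{1}{11182} - 19871\right) + \left(-75\right)^{2} = - \frac{222197521}{11182} + 5625 = - \frac{159298771}{11182}$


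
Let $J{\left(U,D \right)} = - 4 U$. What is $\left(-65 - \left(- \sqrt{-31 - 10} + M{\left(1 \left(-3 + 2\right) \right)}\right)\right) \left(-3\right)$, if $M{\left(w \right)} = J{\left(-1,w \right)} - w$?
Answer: $210 - 3 i \sqrt{41} \approx 210.0 - 19.209 i$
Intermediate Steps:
$M{\left(w \right)} = 4 - w$ ($M{\left(w \right)} = \left(-4\right) \left(-1\right) - w = 4 - w$)
$\left(-65 - \left(- \sqrt{-31 - 10} + M{\left(1 \left(-3 + 2\right) \right)}\right)\right) \left(-3\right) = \left(-65 - \left(4 - \sqrt{-31 - 10} - 1 \left(-3 + 2\right)\right)\right) \left(-3\right) = \left(-65 - \left(4 - 1 \left(-1\right) - i \sqrt{41}\right)\right) \left(-3\right) = \left(-65 - \left(4 + 1 - i \sqrt{41}\right)\right) \left(-3\right) = \left(-65 + \left(i \sqrt{41} - \left(4 + 1\right)\right)\right) \left(-3\right) = \left(-65 + \left(i \sqrt{41} - 5\right)\right) \left(-3\right) = \left(-65 - \left(5 - i \sqrt{41}\right)\right) \left(-3\right) = \left(-70 + i \sqrt{41}\right) \left(-3\right) = 210 - 3 i \sqrt{41}$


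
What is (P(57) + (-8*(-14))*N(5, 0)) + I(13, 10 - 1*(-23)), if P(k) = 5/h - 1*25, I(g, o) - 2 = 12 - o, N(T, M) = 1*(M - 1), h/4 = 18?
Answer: -11227/72 ≈ -155.93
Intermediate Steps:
h = 72 (h = 4*18 = 72)
N(T, M) = -1 + M (N(T, M) = 1*(-1 + M) = -1 + M)
I(g, o) = 14 - o (I(g, o) = 2 + (12 - o) = 14 - o)
P(k) = -1795/72 (P(k) = 5/72 - 1*25 = 5*(1/72) - 25 = 5/72 - 25 = -1795/72)
(P(57) + (-8*(-14))*N(5, 0)) + I(13, 10 - 1*(-23)) = (-1795/72 + (-8*(-14))*(-1 + 0)) + (14 - (10 - 1*(-23))) = (-1795/72 + 112*(-1)) + (14 - (10 + 23)) = (-1795/72 - 112) + (14 - 1*33) = -9859/72 + (14 - 33) = -9859/72 - 19 = -11227/72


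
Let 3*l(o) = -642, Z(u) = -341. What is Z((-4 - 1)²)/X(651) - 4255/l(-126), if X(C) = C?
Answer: 87001/4494 ≈ 19.359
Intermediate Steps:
l(o) = -214 (l(o) = (⅓)*(-642) = -214)
Z((-4 - 1)²)/X(651) - 4255/l(-126) = -341/651 - 4255/(-214) = -341*1/651 - 4255*(-1/214) = -11/21 + 4255/214 = 87001/4494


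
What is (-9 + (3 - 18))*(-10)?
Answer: 240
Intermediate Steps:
(-9 + (3 - 18))*(-10) = (-9 - 15)*(-10) = -24*(-10) = 240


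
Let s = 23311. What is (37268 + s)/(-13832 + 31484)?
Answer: 20193/5884 ≈ 3.4319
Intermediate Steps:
(37268 + s)/(-13832 + 31484) = (37268 + 23311)/(-13832 + 31484) = 60579/17652 = 60579*(1/17652) = 20193/5884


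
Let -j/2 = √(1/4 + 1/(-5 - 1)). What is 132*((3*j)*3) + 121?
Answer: 121 - 396*√3 ≈ -564.89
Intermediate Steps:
j = -√3/3 (j = -2*√(1/4 + 1/(-5 - 1)) = -2*√(¼ + 1/(-6)) = -2*√(¼ - ⅙) = -√3/3 ≈ -0.57735)
132*((3*j)*3) + 121 = 132*((3*(-√3/3))*3) + 121 = 132*(-√3*3) + 121 = 132*(-3*√3) + 121 = -396*√3 + 121 = 121 - 396*√3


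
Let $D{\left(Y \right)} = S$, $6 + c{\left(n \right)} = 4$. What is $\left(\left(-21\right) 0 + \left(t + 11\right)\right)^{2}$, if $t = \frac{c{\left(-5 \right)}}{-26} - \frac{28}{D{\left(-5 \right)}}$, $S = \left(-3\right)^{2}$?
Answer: $\frac{868624}{13689} \approx 63.454$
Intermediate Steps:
$S = 9$
$c{\left(n \right)} = -2$ ($c{\left(n \right)} = -6 + 4 = -2$)
$D{\left(Y \right)} = 9$
$t = - \frac{355}{117}$ ($t = - \frac{2}{-26} - \frac{28}{9} = \left(-2\right) \left(- \frac{1}{26}\right) - \frac{28}{9} = \frac{1}{13} - \frac{28}{9} = - \frac{355}{117} \approx -3.0342$)
$\left(\left(-21\right) 0 + \left(t + 11\right)\right)^{2} = \left(\left(-21\right) 0 + \left(- \frac{355}{117} + 11\right)\right)^{2} = \left(0 + \frac{932}{117}\right)^{2} = \left(\frac{932}{117}\right)^{2} = \frac{868624}{13689}$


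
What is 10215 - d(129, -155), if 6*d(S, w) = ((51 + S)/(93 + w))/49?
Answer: 15516600/1519 ≈ 10215.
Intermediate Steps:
d(S, w) = (51 + S)/(294*(93 + w)) (d(S, w) = (((51 + S)/(93 + w))/49)/6 = (((51 + S)/(93 + w))*(1/49))/6 = ((51 + S)/(49*(93 + w)))/6 = (51 + S)/(294*(93 + w)))
10215 - d(129, -155) = 10215 - (51 + 129)/(294*(93 - 155)) = 10215 - 180/(294*(-62)) = 10215 - (-1)*180/(294*62) = 10215 - 1*(-15/1519) = 10215 + 15/1519 = 15516600/1519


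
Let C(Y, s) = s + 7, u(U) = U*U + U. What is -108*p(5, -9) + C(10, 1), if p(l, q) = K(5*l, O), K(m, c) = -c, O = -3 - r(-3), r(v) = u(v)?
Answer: -964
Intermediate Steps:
u(U) = U + U² (u(U) = U² + U = U + U²)
C(Y, s) = 7 + s
r(v) = v*(1 + v)
O = -9 (O = -3 - (-3)*(1 - 3) = -3 - (-3)*(-2) = -3 - 1*6 = -3 - 6 = -9)
p(l, q) = 9 (p(l, q) = -1*(-9) = 9)
-108*p(5, -9) + C(10, 1) = -108*9 + (7 + 1) = -972 + 8 = -964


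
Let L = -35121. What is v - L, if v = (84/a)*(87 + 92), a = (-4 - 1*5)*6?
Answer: 313583/9 ≈ 34843.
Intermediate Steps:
a = -54 (a = (-4 - 5)*6 = -9*6 = -54)
v = -2506/9 (v = (84/(-54))*(87 + 92) = (84*(-1/54))*179 = -14/9*179 = -2506/9 ≈ -278.44)
v - L = -2506/9 - 1*(-35121) = -2506/9 + 35121 = 313583/9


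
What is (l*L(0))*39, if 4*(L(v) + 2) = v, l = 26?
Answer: -2028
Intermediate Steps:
L(v) = -2 + v/4
(l*L(0))*39 = (26*(-2 + (¼)*0))*39 = (26*(-2 + 0))*39 = (26*(-2))*39 = -52*39 = -2028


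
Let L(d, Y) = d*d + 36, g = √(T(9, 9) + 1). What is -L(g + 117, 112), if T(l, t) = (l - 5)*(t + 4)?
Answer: -13778 - 234*√53 ≈ -15482.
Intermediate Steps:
T(l, t) = (-5 + l)*(4 + t)
g = √53 (g = √((-20 - 5*9 + 4*9 + 9*9) + 1) = √((-20 - 45 + 36 + 81) + 1) = √(52 + 1) = √53 ≈ 7.2801)
L(d, Y) = 36 + d² (L(d, Y) = d² + 36 = 36 + d²)
-L(g + 117, 112) = -(36 + (√53 + 117)²) = -(36 + (117 + √53)²) = -36 - (117 + √53)²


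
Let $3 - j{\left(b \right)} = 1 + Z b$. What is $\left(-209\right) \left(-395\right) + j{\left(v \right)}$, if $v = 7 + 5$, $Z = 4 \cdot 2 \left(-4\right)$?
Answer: $82941$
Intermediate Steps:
$Z = -32$ ($Z = 8 \left(-4\right) = -32$)
$v = 12$
$j{\left(b \right)} = 2 + 32 b$ ($j{\left(b \right)} = 3 - \left(1 - 32 b\right) = 3 + \left(-1 + 32 b\right) = 2 + 32 b$)
$\left(-209\right) \left(-395\right) + j{\left(v \right)} = \left(-209\right) \left(-395\right) + \left(2 + 32 \cdot 12\right) = 82555 + \left(2 + 384\right) = 82555 + 386 = 82941$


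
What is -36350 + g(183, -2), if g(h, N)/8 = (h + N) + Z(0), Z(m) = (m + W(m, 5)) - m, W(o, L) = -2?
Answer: -34918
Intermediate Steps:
Z(m) = -2 (Z(m) = (m - 2) - m = (-2 + m) - m = -2)
g(h, N) = -16 + 8*N + 8*h (g(h, N) = 8*((h + N) - 2) = 8*((N + h) - 2) = 8*(-2 + N + h) = -16 + 8*N + 8*h)
-36350 + g(183, -2) = -36350 + (-16 + 8*(-2) + 8*183) = -36350 + (-16 - 16 + 1464) = -36350 + 1432 = -34918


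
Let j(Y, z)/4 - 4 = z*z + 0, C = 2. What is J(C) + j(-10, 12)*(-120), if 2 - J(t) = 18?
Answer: -71056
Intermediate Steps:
j(Y, z) = 16 + 4*z**2 (j(Y, z) = 16 + 4*(z*z + 0) = 16 + 4*(z**2 + 0) = 16 + 4*z**2)
J(t) = -16 (J(t) = 2 - 1*18 = 2 - 18 = -16)
J(C) + j(-10, 12)*(-120) = -16 + (16 + 4*12**2)*(-120) = -16 + (16 + 4*144)*(-120) = -16 + (16 + 576)*(-120) = -16 + 592*(-120) = -16 - 71040 = -71056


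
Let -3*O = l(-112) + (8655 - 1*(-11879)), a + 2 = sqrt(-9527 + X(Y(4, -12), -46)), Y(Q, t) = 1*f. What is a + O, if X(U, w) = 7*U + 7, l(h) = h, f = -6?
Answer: -20428/3 + I*sqrt(9562) ≈ -6809.3 + 97.786*I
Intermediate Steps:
Y(Q, t) = -6 (Y(Q, t) = 1*(-6) = -6)
X(U, w) = 7 + 7*U
a = -2 + I*sqrt(9562) (a = -2 + sqrt(-9527 + (7 + 7*(-6))) = -2 + sqrt(-9527 + (7 - 42)) = -2 + sqrt(-9527 - 35) = -2 + sqrt(-9562) = -2 + I*sqrt(9562) ≈ -2.0 + 97.786*I)
O = -20422/3 (O = -(-112 + (8655 - 1*(-11879)))/3 = -(-112 + (8655 + 11879))/3 = -(-112 + 20534)/3 = -1/3*20422 = -20422/3 ≈ -6807.3)
a + O = (-2 + I*sqrt(9562)) - 20422/3 = -20428/3 + I*sqrt(9562)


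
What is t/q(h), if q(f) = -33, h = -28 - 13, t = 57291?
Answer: -19097/11 ≈ -1736.1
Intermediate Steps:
h = -41
t/q(h) = 57291/(-33) = 57291*(-1/33) = -19097/11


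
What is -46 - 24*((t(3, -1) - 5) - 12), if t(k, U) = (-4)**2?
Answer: -22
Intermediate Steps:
t(k, U) = 16
-46 - 24*((t(3, -1) - 5) - 12) = -46 - 24*((16 - 5) - 12) = -46 - 24*(11 - 12) = -46 - 24*(-1) = -46 + 24 = -22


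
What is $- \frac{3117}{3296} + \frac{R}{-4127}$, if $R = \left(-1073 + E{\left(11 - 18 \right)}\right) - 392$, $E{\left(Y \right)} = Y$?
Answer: $- \frac{8012147}{13602592} \approx -0.58902$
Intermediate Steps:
$R = -1472$ ($R = \left(-1073 + \left(11 - 18\right)\right) - 392 = \left(-1073 - 7\right) - 392 = -1080 - 392 = -1472$)
$- \frac{3117}{3296} + \frac{R}{-4127} = - \frac{3117}{3296} - \frac{1472}{-4127} = \left(-3117\right) \frac{1}{3296} - - \frac{1472}{4127} = - \frac{3117}{3296} + \frac{1472}{4127} = - \frac{8012147}{13602592}$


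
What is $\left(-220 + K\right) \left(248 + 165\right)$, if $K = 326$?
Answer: $43778$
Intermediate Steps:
$\left(-220 + K\right) \left(248 + 165\right) = \left(-220 + 326\right) \left(248 + 165\right) = 106 \cdot 413 = 43778$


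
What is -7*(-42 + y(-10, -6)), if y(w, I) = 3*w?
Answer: 504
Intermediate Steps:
-7*(-42 + y(-10, -6)) = -7*(-42 + 3*(-10)) = -7*(-42 - 30) = -7*(-72) = 504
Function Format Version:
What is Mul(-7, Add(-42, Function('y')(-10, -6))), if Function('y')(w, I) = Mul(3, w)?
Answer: 504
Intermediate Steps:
Mul(-7, Add(-42, Function('y')(-10, -6))) = Mul(-7, Add(-42, Mul(3, -10))) = Mul(-7, Add(-42, -30)) = Mul(-7, -72) = 504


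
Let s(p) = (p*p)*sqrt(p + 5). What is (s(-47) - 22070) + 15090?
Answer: -6980 + 2209*I*sqrt(42) ≈ -6980.0 + 14316.0*I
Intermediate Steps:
s(p) = p**2*sqrt(5 + p)
(s(-47) - 22070) + 15090 = ((-47)**2*sqrt(5 - 47) - 22070) + 15090 = (2209*sqrt(-42) - 22070) + 15090 = (2209*(I*sqrt(42)) - 22070) + 15090 = (2209*I*sqrt(42) - 22070) + 15090 = (-22070 + 2209*I*sqrt(42)) + 15090 = -6980 + 2209*I*sqrt(42)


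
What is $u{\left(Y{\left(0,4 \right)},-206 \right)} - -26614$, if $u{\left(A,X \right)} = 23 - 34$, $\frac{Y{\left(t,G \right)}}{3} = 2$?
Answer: $26603$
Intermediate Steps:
$Y{\left(t,G \right)} = 6$ ($Y{\left(t,G \right)} = 3 \cdot 2 = 6$)
$u{\left(A,X \right)} = -11$ ($u{\left(A,X \right)} = 23 - 34 = -11$)
$u{\left(Y{\left(0,4 \right)},-206 \right)} - -26614 = -11 - -26614 = -11 + 26614 = 26603$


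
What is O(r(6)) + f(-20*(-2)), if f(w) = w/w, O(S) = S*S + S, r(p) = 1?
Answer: 3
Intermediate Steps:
O(S) = S + S**2 (O(S) = S**2 + S = S + S**2)
f(w) = 1
O(r(6)) + f(-20*(-2)) = 1*(1 + 1) + 1 = 1*2 + 1 = 2 + 1 = 3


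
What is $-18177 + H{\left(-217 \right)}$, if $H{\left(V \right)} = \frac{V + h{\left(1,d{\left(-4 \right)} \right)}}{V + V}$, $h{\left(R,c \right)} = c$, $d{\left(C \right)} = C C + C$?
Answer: $- \frac{7888613}{434} \approx -18177.0$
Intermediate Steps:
$d{\left(C \right)} = C + C^{2}$ ($d{\left(C \right)} = C^{2} + C = C + C^{2}$)
$H{\left(V \right)} = \frac{12 + V}{2 V}$ ($H{\left(V \right)} = \frac{V - 4 \left(1 - 4\right)}{V + V} = \frac{V - -12}{2 V} = \left(V + 12\right) \frac{1}{2 V} = \left(12 + V\right) \frac{1}{2 V} = \frac{12 + V}{2 V}$)
$-18177 + H{\left(-217 \right)} = -18177 + \frac{12 - 217}{2 \left(-217\right)} = -18177 + \frac{1}{2} \left(- \frac{1}{217}\right) \left(-205\right) = -18177 + \frac{205}{434} = - \frac{7888613}{434}$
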